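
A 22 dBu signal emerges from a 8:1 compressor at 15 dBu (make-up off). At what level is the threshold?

14 dBu

Let T be the threshold. Output overshoot = (input overshoot)/R, so 15 − T = (22 − T)/8.
8·(15 − T) = 22 − T → 7·T = 120 − 22 = 98.
T = 98/7 = 14 dBu.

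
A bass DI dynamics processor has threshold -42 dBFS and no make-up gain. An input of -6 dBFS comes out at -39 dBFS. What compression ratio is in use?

12:1

Input overshoot = -6 − (-42) = 36 dB; output overshoot = -39 − (-42) = 3 dB.
Ratio = 36 / 3 = 12.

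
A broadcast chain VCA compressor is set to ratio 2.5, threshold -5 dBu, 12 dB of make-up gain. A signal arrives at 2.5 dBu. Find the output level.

2.5 dBu sits 7.5 dB over threshold.
The 7.5 dB excess becomes 3 dB after 2.5:1 reduction.
So the level is -5 + 3 = -2 dBu; make-up adds 12 dB, giving 10 dBu.

10 dBu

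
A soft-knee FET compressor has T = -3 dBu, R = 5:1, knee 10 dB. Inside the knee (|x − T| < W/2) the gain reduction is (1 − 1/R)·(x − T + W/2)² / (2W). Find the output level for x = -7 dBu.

x − T + W/2 = -7 − (-3) + 5 = 1.
GR = (1 − 1/5) × 1² / 20 = 0.8 × 1 / 20 = 0.04 dB.
Output = -7 − 0.04 = -7.04 dBu.

-7.04 dBu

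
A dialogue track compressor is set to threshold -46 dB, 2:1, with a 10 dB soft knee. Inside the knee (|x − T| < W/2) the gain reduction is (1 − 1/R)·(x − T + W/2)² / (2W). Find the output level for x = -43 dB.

-44.6 dB

x − T + W/2 = -43 − (-46) + 5 = 8.
GR = (1 − 1/2) × 8² / 20 = 0.5 × 64 / 20 = 1.6 dB.
Output = -43 − 1.6 = -44.6 dB.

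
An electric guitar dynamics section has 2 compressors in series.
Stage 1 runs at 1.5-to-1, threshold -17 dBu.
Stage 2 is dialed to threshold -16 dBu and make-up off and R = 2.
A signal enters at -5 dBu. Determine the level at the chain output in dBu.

Stage 1: -5 dBu is 12 dB over -17 dBu; at 1.5:1 that becomes 8 dB over, giving -9 dBu.
Stage 2: -9 dBu is 7 dB over -16 dBu; at 2:1 that becomes 3.5 dB over, giving -12.5 dBu.

-12.5 dBu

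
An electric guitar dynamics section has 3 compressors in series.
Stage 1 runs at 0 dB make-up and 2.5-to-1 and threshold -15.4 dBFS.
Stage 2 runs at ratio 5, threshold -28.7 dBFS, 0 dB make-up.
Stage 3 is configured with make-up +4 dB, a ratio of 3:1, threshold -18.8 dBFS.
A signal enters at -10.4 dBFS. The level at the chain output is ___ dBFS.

Stage 1: -10.4 dBFS is 5 dB over -15.4 dBFS; at 2.5:1 that becomes 2 dB over, giving -13.4 dBFS.
Stage 2: 15.3 dB above -28.7 dBFS, reduced 5:1 to 3.06 dB above → -25.64 dBFS.
Stage 3: -25.64 dBFS is at or below the -18.8 dBFS threshold — no compression; make-up brings it to -21.64 dBFS.

-21.64 dBFS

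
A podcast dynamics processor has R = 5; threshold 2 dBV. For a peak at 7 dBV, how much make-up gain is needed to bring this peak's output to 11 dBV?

8 dB

The peak compresses to 2 + 5/5 = 3 dBV.
To reach 11 dBV requires 11 − 3 = 8 dB of make-up.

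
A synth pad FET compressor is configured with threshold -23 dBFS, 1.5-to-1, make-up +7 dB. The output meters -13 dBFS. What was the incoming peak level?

Stripping the +7 dB make-up gives -20 dBFS at the gain stage.
Post-compression overshoot = -20 − (-23) = 3 dB.
Undo the ratio: input overshoot = 3 × 1.5 = 4.5 dB, giving input = -18.5 dBFS.

-18.5 dBFS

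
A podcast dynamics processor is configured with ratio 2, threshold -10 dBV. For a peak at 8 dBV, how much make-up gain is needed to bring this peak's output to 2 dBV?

The peak compresses to -10 + 18/2 = -1 dBV.
To reach 2 dBV requires 2 − (-1) = 3 dB of make-up.

3 dB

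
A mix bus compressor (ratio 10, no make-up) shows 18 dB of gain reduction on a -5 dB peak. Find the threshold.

Input is 20 dB above T (since output overshoot × R = input overshoot: (-23 − T)·10 = -5 − T gives T = -25 dB).
Check: -25 + (-5 − (-25))/10 = -25 + 2 = -23 dB. ✓

-25 dB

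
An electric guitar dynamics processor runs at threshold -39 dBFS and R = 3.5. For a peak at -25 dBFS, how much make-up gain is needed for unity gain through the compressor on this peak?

The peak compresses to -39 + 14/3.5 = -35 dBFS.
To reach -25 dBFS requires -25 − (-35) = 10 dB of make-up.

10 dB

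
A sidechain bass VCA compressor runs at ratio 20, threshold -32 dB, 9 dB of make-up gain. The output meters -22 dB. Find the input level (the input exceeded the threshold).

-12 dB

Before make-up, the level was -22 − 9 = -31 dB.
That's 1 dB above the -32 dB threshold.
Undo the ratio: input overshoot = 1 × 20 = 20 dB, giving input = -12 dB.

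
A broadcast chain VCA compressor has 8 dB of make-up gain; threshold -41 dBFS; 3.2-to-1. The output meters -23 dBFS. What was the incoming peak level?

Before make-up, the level was -23 − 8 = -31 dBFS.
Post-compression overshoot = -31 − (-41) = 10 dB.
Undo the ratio: input overshoot = 10 × 3.2 = 32 dB, giving input = -9 dBFS.

-9 dBFS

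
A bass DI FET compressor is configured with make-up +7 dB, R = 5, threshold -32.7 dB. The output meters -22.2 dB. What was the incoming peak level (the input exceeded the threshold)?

-15.2 dB

Before make-up, the level was -22.2 − 7 = -29.2 dB.
The compressed level sits -29.2 − (-32.7) = 3.5 dB over threshold.
Input overshoot = R × output overshoot = 17.5 dB → input = -32.7 + 17.5 = -15.2 dB.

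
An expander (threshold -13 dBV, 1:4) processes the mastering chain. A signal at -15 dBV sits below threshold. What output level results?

Undershoot = (-13) − (-15) = 2 dB.
At 1:4, that expands to 8 dB under threshold.
Output = -13 − 8 = -21 dBV.

-21 dBV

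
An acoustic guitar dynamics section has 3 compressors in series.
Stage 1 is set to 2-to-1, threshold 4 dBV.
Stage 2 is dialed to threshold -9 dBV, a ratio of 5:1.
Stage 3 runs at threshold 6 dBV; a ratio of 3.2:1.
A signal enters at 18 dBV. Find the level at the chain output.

-5 dBV

Stage 1: 18 dBV is 14 dB over 4 dBV; at 2:1 that becomes 7 dB over, giving 11 dBV.
Stage 2: 11 dBV is 20 dB over -9 dBV; at 5:1 that becomes 4 dB over, giving -5 dBV.
Stage 3: -5 dBV is at or below the 6 dBV threshold — no compression; output -5 dBV.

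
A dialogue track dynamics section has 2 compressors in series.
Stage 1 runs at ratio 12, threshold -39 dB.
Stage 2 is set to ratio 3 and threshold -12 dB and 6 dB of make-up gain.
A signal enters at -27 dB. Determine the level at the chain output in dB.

Stage 1: overshoot 12 dB → 12/12 = 1 dB → -38 dB.
Stage 2: -38 dB is at or below the -12 dB threshold — no compression; make-up brings it to -32 dB.

-32 dB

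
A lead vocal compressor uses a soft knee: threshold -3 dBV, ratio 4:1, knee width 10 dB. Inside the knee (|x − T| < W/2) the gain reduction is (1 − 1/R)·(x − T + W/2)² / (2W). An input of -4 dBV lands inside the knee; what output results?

-4.6 dBV

x − T + W/2 = -4 − (-3) + 5 = 4.
GR = (1 − 1/4) × 4² / 20 = 0.75 × 16 / 20 = 0.6 dB.
Output = -4 − 0.6 = -4.6 dBV.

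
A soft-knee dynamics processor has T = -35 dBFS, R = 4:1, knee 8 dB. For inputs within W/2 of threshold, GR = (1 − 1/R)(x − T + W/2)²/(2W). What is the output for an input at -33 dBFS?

x − T + W/2 = -33 − (-35) + 4 = 6.
GR = (1 − 1/4) × 6² / 16 = 0.75 × 36 / 16 = 1.6875 dB.
Output = -33 − 1.6875 = -34.6875 dBFS.

-34.6875 dBFS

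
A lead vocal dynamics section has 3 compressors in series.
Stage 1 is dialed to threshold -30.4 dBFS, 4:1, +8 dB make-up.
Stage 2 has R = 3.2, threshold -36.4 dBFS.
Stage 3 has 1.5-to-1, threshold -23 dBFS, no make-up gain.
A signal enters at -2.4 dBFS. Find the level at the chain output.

Stage 1: 28 dB above -30.4 dBFS, reduced 4:1 to 7 dB above → -23.4 dBFS; +8 dB make-up → -15.4 dBFS.
Stage 2: overshoot 21 dB → 21/3.2 = 6.5625 dB → -29.8375 dBFS.
Stage 3: -29.8375 dBFS is at or below the -23 dBFS threshold — no compression; output -29.8375 dBFS.

-29.8375 dBFS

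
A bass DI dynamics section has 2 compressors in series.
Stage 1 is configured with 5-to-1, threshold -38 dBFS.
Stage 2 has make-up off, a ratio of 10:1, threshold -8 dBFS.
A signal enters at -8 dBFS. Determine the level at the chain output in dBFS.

Stage 1: overshoot 30 dB → 30/5 = 6 dB → -32 dBFS.
Stage 2: -32 dBFS is at or below the -8 dBFS threshold — no compression; output -32 dBFS.

-32 dBFS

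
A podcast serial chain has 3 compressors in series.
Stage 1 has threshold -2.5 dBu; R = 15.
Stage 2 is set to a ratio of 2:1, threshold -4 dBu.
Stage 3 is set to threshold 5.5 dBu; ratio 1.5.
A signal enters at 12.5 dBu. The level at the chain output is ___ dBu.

-2.75 dBu

Stage 1: 15 dB above -2.5 dBu, reduced 15:1 to 1 dB above → -1.5 dBu.
Stage 2: -1.5 dBu is 2.5 dB over -4 dBu; at 2:1 that becomes 1.25 dB over, giving -2.75 dBu.
Stage 3: -2.75 dBu ≤ 5.5 dBu, so stage 3 doesn't engage; output -2.75 dBu.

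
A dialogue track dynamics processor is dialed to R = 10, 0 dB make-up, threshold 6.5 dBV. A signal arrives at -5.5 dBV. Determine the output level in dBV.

-5.5 dBV is 12 dB below the 6.5 dBV threshold, so no gain reduction is applied.
Output = input = -5.5 dBV.

-5.5 dBV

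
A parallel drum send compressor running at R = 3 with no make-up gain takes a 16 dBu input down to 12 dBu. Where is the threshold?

Let T be the threshold. Output overshoot = (input overshoot)/R, so 12 − T = (16 − T)/3.
3·(12 − T) = 16 − T → 2·T = 36 − 16 = 20.
T = 20/2 = 10 dBu.

10 dBu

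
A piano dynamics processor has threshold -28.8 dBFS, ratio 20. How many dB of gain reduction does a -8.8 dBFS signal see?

19 dB

The signal is 20 dB above threshold.
After 20:1 compression the overshoot becomes 20/20 = 1 dB.
GR = overshoot in − overshoot out = 20 − 1 = 19 dB.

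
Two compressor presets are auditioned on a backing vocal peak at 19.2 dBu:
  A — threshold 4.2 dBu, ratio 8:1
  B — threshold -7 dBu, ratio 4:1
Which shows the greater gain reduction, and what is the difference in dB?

A: overshoot 15 dB → output overshoot 1.875 dB → GR 13.125 dB.
B: overshoot 26.2 dB → output overshoot 6.55 dB → GR 19.65 dB.
Difference: 6.525 dB in favour of B.

B, by 6.525 dB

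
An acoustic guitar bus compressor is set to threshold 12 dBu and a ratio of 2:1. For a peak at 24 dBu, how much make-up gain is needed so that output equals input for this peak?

6 dB

The peak compresses to 12 + 12/2 = 18 dBu.
To reach 24 dBu requires 24 − 18 = 6 dB of make-up.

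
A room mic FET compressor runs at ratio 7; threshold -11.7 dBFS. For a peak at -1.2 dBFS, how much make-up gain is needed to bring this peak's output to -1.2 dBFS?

9 dB

The peak compresses to -11.7 + 10.5/7 = -10.2 dBFS.
To reach -1.2 dBFS requires -1.2 − (-10.2) = 9 dB of make-up.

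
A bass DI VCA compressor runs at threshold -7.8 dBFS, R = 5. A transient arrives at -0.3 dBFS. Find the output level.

-6.3 dBFS

-0.3 dBFS sits 7.5 dB over threshold.
5:1 compression reduces that to 7.5/5 = 1.5 dB over.
That puts the output at -6.3 dBFS.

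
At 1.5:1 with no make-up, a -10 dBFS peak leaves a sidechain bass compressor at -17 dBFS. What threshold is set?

-31 dBFS

Let T be the threshold. Output overshoot = (input overshoot)/R, so -17 − T = (-10 − T)/1.5.
1.5·(-17 − T) = -10 − T → 0.5·T = -25.5 − (-10) = -15.5.
T = -15.5/0.5 = -31 dBFS.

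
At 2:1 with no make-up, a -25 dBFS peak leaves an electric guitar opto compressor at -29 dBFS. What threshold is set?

-33 dBFS

Input is 8 dB above T (since output overshoot × R = input overshoot: (-29 − T)·2 = -25 − T gives T = -33 dBFS).
Check: -33 + (-25 − (-33))/2 = -33 + 4 = -29 dBFS. ✓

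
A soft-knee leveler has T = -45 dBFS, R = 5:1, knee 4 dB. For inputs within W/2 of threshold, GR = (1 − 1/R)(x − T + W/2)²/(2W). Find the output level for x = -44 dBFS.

x − T + W/2 = -44 − (-45) + 2 = 3.
GR = (1 − 1/5) × 3² / 8 = 0.8 × 9 / 8 = 0.9 dB.
Output = -44 − 0.9 = -44.9 dBFS.

-44.9 dBFS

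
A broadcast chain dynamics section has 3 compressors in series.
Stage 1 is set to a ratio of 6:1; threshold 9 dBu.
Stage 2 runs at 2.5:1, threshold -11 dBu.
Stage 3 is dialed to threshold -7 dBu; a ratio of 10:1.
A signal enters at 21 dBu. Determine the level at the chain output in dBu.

Stage 1: 21 dBu is 12 dB over 9 dBu; at 6:1 that becomes 2 dB over, giving 11 dBu.
Stage 2: 11 dBu is 22 dB over -11 dBu; at 2.5:1 that becomes 8.8 dB over, giving -2.2 dBu.
Stage 3: overshoot 4.8 dB → 4.8/10 = 0.48 dB → -6.52 dBu.

-6.52 dBu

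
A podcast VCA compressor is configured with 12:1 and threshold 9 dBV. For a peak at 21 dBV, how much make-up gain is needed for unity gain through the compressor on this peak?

11 dB

Overshoot 12 dB → 12/12 = 1 dB after compression, so the compressed level is 9 + 1 = 10 dBV.
Make-up = target − compressed = 21 − 10 = 11 dB.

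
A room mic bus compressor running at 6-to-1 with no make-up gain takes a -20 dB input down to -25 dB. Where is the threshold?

Input is 6 dB above T (since output overshoot × R = input overshoot: (-25 − T)·6 = -20 − T gives T = -26 dB).
Check: -26 + (-20 − (-26))/6 = -26 + 1 = -25 dB. ✓

-26 dB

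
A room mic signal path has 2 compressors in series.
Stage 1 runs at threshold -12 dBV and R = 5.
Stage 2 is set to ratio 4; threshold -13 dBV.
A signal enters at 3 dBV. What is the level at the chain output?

-12 dBV

Stage 1: 15 dB above -12 dBV, reduced 5:1 to 3 dB above → -9 dBV.
Stage 2: -9 dBV is 4 dB over -13 dBV; at 4:1 that becomes 1 dB over, giving -12 dBV.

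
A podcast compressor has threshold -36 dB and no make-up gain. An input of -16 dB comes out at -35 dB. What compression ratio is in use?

20:1

Input overshoot = -16 − (-36) = 20 dB; output overshoot = -35 − (-36) = 1 dB.
Ratio = 20 / 1 = 20.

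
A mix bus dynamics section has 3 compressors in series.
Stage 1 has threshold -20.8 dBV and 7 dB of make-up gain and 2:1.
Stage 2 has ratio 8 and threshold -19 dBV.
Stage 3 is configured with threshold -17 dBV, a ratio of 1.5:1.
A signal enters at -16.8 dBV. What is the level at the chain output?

-18.1 dBV

Stage 1: overshoot 4 dB → 4/2 = 2 dB → -18.8 dBV; +7 dB make-up → -11.8 dBV.
Stage 2: 7.2 dB above -19 dBV, reduced 8:1 to 0.9 dB above → -18.1 dBV.
Stage 3: -18.1 dBV ≤ -17 dBV, so stage 3 doesn't engage; output -18.1 dBV.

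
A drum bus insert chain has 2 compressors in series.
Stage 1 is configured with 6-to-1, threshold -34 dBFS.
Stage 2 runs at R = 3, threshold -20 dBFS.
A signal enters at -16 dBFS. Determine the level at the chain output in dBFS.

-31 dBFS

Stage 1: overshoot 18 dB → 18/6 = 3 dB → -31 dBFS.
Stage 2: below threshold (-31 ≤ -20); passes unchanged; output -31 dBFS.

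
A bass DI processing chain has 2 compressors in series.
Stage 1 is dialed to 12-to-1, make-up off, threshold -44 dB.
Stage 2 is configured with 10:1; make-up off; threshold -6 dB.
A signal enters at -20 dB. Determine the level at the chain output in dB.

-42 dB

Stage 1: -20 dB is 24 dB over -44 dB; at 12:1 that becomes 2 dB over, giving -42 dB.
Stage 2: below threshold (-42 ≤ -6); passes unchanged; output -42 dB.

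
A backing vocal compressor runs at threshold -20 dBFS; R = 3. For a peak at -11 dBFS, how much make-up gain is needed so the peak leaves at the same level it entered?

Overshoot 9 dB → 9/3 = 3 dB after compression, so the compressed level is -20 + 3 = -17 dBFS.
Make-up = target − compressed = -11 − (-17) = 6 dB.

6 dB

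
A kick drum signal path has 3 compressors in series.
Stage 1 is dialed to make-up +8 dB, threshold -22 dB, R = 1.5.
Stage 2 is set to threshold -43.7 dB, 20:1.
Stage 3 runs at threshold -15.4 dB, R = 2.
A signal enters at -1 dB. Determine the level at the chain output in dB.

-41.515 dB

Stage 1: overshoot 21 dB → 21/1.5 = 14 dB → -8 dB; +8 dB make-up → 0 dB.
Stage 2: 43.7 dB above -43.7 dB, reduced 20:1 to 2.185 dB above → -41.515 dB.
Stage 3: below threshold (-41.515 ≤ -15.4); passes unchanged; output -41.515 dB.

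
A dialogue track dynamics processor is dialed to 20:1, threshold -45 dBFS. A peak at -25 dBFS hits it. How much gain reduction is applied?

The signal is 20 dB above threshold.
After 20:1 compression the overshoot becomes 20/20 = 1 dB.
So the signal is attenuated by 20 − 1 = 19 dB.

19 dB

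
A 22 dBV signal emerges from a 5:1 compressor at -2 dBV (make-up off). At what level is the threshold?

-8 dBV

Gain reduction = 22 − (-2) = 24 dB; output overshoot = GR / (R − 1) = 24 / 4 = 6 dB.
Threshold = output − output overshoot = -2 − 6 = -8 dBV.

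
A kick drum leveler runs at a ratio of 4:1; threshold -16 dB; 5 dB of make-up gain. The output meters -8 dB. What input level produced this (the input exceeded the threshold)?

Remove make-up: -8 − 5 = -13 dB.
That's 3 dB above the -16 dB threshold.
Undo the ratio: input overshoot = 3 × 4 = 12 dB, giving input = -4 dB.

-4 dB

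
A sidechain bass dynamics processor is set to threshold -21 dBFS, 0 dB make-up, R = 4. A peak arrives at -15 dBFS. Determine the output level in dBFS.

-15 dBFS sits 6 dB over threshold.
The 6 dB excess becomes 1.5 dB after 4:1 reduction.
That puts the output at -19.5 dBFS.

-19.5 dBFS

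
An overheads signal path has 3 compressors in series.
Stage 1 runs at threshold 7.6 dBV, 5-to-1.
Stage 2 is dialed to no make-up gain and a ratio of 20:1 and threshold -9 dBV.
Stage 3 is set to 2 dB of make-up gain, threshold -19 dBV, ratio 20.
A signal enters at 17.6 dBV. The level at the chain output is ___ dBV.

-16.4535 dBV

Stage 1: 17.6 dBV is 10 dB over 7.6 dBV; at 5:1 that becomes 2 dB over, giving 9.6 dBV.
Stage 2: 9.6 dBV is 18.6 dB over -9 dBV; at 20:1 that becomes 0.93 dB over, giving -8.07 dBV.
Stage 3: 10.93 dB above -19 dBV, reduced 20:1 to 0.5465 dB above → -18.4535 dBV; +2 dB make-up → -16.4535 dBV.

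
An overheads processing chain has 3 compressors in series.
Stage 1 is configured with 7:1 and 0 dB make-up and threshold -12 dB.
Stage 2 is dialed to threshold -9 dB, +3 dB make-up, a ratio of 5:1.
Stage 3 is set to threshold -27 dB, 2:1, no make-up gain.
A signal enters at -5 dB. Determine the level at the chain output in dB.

-17.5 dB

Stage 1: overshoot 7 dB → 7/7 = 1 dB → -11 dB.
Stage 2: below threshold (-11 ≤ -9); passes unchanged; make-up brings it to -8 dB.
Stage 3: -8 dB is 19 dB over -27 dB; at 2:1 that becomes 9.5 dB over, giving -17.5 dB.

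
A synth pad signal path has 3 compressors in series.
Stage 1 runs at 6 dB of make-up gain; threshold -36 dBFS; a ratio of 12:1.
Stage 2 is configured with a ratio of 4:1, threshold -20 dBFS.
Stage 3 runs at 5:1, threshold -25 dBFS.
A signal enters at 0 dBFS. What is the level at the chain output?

-27 dBFS

Stage 1: 36 dB above -36 dBFS, reduced 12:1 to 3 dB above → -33 dBFS; +6 dB make-up → -27 dBFS.
Stage 2: -27 dBFS is at or below the -20 dBFS threshold — no compression; output -27 dBFS.
Stage 3: below threshold (-27 ≤ -25); passes unchanged; output -27 dBFS.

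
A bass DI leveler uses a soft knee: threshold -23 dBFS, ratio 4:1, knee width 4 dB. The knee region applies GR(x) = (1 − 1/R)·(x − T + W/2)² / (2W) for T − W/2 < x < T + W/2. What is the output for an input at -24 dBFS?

-24.09375 dBFS

x − T + W/2 = -24 − (-23) + 2 = 1.
GR = (1 − 1/4) × 1² / 8 = 0.75 × 1 / 8 = 0.09375 dB.
Output = -24 − 0.09375 = -24.09375 dBFS.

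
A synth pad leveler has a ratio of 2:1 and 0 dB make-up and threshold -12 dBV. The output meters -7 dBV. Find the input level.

-2 dBV

The compressed level sits -7 − (-12) = 5 dB over threshold.
Undo the ratio: input overshoot = 5 × 2 = 10 dB, giving input = -2 dBV.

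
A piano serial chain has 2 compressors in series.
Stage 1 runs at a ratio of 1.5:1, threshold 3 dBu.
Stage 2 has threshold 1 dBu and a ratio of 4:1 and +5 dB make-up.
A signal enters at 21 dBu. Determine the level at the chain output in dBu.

Stage 1: overshoot 18 dB → 18/1.5 = 12 dB → 15 dBu.
Stage 2: 14 dB above 1 dBu, reduced 4:1 to 3.5 dB above → 4.5 dBu; +5 dB make-up → 9.5 dBu.

9.5 dBu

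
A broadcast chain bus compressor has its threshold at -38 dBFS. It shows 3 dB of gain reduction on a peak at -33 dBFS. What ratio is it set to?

Input overshoot = -33 − (-38) = 5 dB.
Output overshoot = 5 − 3 = 2 dB.
Ratio = input overshoot / output overshoot = 5 / 2 = 2.5.

2.5:1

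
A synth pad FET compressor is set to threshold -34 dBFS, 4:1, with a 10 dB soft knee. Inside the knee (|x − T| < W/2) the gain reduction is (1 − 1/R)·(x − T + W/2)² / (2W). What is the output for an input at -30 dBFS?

-33.0375 dBFS

x − T + W/2 = -30 − (-34) + 5 = 9.
GR = (1 − 1/4) × 9² / 20 = 0.75 × 81 / 20 = 3.0375 dB.
Output = -30 − 3.0375 = -33.0375 dBFS.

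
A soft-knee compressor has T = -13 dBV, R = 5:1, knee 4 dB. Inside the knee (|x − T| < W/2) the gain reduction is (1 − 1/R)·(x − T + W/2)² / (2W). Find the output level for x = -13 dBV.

x − T + W/2 = -13 − (-13) + 2 = 2.
GR = (1 − 1/5) × 2² / 8 = 0.8 × 4 / 8 = 0.4 dB.
Output = -13 − 0.4 = -13.4 dBV.

-13.4 dBV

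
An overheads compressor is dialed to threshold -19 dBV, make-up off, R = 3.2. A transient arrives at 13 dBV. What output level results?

-9 dBV

The input is 32 dB above the -19 dBV threshold.
3.2:1 compression reduces that to 32/3.2 = 10 dB over.
So the level is -19 + 10 = -9 dBV.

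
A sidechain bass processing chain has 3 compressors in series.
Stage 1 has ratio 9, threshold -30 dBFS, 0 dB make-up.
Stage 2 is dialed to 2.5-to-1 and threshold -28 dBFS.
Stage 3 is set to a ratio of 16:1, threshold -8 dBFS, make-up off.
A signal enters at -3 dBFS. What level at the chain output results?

Stage 1: -3 dBFS is 27 dB over -30 dBFS; at 9:1 that becomes 3 dB over, giving -27 dBFS.
Stage 2: 1 dB above -28 dBFS, reduced 2.5:1 to 0.4 dB above → -27.6 dBFS.
Stage 3: -27.6 dBFS ≤ -8 dBFS, so stage 3 doesn't engage; output -27.6 dBFS.

-27.6 dBFS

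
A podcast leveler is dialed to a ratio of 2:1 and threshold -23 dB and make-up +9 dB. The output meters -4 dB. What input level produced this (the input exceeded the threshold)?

-3 dB

Remove make-up: -4 − 9 = -13 dB.
That's 10 dB above the -23 dB threshold.
Before 2:1 compression the overshoot was 10 × 2 = 20 dB, so input = -23 + 20 = -3 dB.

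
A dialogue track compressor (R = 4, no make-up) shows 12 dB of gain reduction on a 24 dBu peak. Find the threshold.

Let T be the threshold. Output overshoot = (input overshoot)/R, so 12 − T = (24 − T)/4.
4·(12 − T) = 24 − T → 3·T = 48 − 24 = 24.
T = 24/3 = 8 dBu.

8 dBu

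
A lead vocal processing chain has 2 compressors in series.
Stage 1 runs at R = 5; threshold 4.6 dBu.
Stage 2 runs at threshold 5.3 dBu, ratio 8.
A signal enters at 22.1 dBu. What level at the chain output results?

5.65 dBu

Stage 1: overshoot 17.5 dB → 17.5/5 = 3.5 dB → 8.1 dBu.
Stage 2: 2.8 dB above 5.3 dBu, reduced 8:1 to 0.35 dB above → 5.65 dBu.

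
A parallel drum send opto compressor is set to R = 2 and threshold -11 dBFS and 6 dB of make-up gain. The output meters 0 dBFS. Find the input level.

Stripping the +6 dB make-up gives -6 dBFS at the gain stage.
The compressed level sits -6 − (-11) = 5 dB over threshold.
Undo the ratio: input overshoot = 5 × 2 = 10 dB, giving input = -1 dBFS.

-1 dBFS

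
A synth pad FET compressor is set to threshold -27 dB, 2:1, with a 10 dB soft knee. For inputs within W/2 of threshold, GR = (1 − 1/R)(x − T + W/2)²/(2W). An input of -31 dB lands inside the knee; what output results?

x − T + W/2 = -31 − (-27) + 5 = 1.
GR = (1 − 1/2) × 1² / 20 = 0.5 × 1 / 20 = 0.025 dB.
Output = -31 − 0.025 = -31.025 dB.

-31.025 dB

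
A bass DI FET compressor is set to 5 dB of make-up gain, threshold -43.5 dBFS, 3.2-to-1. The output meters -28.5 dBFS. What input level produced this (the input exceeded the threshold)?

Remove make-up: -28.5 − 5 = -33.5 dBFS.
Post-compression overshoot = -33.5 − (-43.5) = 10 dB.
Before 3.2:1 compression the overshoot was 10 × 3.2 = 32 dB, so input = -43.5 + 32 = -11.5 dBFS.

-11.5 dBFS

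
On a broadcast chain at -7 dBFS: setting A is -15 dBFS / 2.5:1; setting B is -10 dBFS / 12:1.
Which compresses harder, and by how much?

A, by 2.05 dB

A: GR = 8 − 8/2.5 = 4.8 dB.
B: GR = 3 − 3/12 = 2.75 dB.
A reduces 2.05 dB more.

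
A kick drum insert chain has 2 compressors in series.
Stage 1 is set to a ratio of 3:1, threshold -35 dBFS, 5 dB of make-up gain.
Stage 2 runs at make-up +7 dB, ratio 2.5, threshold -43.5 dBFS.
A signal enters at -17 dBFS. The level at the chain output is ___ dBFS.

-28.7 dBFS

Stage 1: 18 dB above -35 dBFS, reduced 3:1 to 6 dB above → -29 dBFS; +5 dB make-up → -24 dBFS.
Stage 2: 19.5 dB above -43.5 dBFS, reduced 2.5:1 to 7.8 dB above → -35.7 dBFS; +7 dB make-up → -28.7 dBFS.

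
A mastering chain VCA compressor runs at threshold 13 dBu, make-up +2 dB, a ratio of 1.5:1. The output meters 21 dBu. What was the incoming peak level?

22 dBu

Before make-up, the level was 21 − 2 = 19 dBu.
Post-compression overshoot = 19 − 13 = 6 dB.
Input overshoot = R × output overshoot = 9 dB → input = 13 + 9 = 22 dBu.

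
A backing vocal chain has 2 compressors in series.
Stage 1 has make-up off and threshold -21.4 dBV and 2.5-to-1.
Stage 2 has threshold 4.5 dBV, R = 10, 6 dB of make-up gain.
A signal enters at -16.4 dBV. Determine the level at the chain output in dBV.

Stage 1: overshoot 5 dB → 5/2.5 = 2 dB → -19.4 dBV.
Stage 2: -19.4 dBV ≤ 4.5 dBV, so stage 2 doesn't engage; make-up brings it to -13.4 dBV.

-13.4 dBV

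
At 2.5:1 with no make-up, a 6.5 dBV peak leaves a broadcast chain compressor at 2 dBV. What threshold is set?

-1 dBV

Input is 7.5 dB above T (since output overshoot × R = input overshoot: (2 − T)·2.5 = 6.5 − T gives T = -1 dBV).
Check: -1 + (6.5 − (-1))/2.5 = -1 + 3 = 2 dBV. ✓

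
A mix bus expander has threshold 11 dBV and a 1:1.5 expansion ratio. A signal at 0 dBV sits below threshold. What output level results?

-5.5 dBV

Undershoot = 11 − 0 = 11 dB.
At 1:1.5, that expands to 16.5 dB under threshold.
Output = 11 − 16.5 = -5.5 dBV.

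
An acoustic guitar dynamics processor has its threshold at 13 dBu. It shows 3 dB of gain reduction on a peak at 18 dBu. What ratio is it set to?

Input overshoot = 18 − 13 = 5 dB.
Output overshoot = 5 − 3 = 2 dB.
Ratio = input overshoot / output overshoot = 5 / 2 = 2.5.

2.5:1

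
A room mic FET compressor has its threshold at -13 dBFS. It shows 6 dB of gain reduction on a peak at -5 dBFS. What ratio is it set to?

4:1

Input overshoot = -5 − (-13) = 8 dB.
Output overshoot = 8 − 6 = 2 dB.
Ratio = input overshoot / output overshoot = 8 / 2 = 4.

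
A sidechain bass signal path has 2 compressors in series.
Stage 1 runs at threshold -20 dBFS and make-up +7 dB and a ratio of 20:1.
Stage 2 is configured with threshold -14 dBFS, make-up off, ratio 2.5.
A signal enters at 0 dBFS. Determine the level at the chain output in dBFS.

-13.2 dBFS

Stage 1: 0 dBFS is 20 dB over -20 dBFS; at 20:1 that becomes 1 dB over, giving -19 dBFS; +7 dB make-up → -12 dBFS.
Stage 2: overshoot 2 dB → 2/2.5 = 0.8 dB → -13.2 dBFS.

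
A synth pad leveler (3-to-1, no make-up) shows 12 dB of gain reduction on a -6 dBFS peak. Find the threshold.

Input is 18 dB above T (since output overshoot × R = input overshoot: (-18 − T)·3 = -6 − T gives T = -24 dBFS).
Check: -24 + (-6 − (-24))/3 = -24 + 6 = -18 dBFS. ✓

-24 dBFS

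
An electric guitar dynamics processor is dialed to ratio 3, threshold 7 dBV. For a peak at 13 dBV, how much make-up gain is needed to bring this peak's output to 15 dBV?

Without make-up, output = threshold + overshoot/3 = 7 + 2 = 9 dBV.
Gap to target: 6 dB.

6 dB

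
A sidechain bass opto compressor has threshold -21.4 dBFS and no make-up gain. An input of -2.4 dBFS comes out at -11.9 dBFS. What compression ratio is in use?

Input overshoot = -2.4 − (-21.4) = 19 dB; output overshoot = -11.9 − (-21.4) = 9.5 dB.
Ratio = 19 / 9.5 = 2.

2:1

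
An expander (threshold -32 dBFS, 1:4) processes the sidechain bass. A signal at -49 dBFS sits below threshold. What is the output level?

-100 dBFS

Undershoot = (-32) − (-49) = 17 dB.
At 1:4, that expands to 68 dB under threshold.
Output = -32 − 68 = -100 dBFS.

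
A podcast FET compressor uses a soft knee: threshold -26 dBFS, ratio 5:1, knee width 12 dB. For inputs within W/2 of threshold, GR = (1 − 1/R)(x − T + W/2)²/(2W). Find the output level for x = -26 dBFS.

-27.2 dBFS

x − T + W/2 = -26 − (-26) + 6 = 6.
GR = (1 − 1/5) × 6² / 24 = 0.8 × 36 / 24 = 1.2 dB.
Output = -26 − 1.2 = -27.2 dBFS.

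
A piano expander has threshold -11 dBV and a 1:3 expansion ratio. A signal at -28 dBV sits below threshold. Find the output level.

-62 dBV

The input is 17 dB below the -11 dBV threshold.
A 1:3 expander multiplies undershoot by 3: 17 × 3 = 51 dB below threshold.
Output = -11 − 51 = -62 dBV.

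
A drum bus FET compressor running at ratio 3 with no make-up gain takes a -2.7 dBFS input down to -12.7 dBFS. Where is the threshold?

Let T be the threshold. Output overshoot = (input overshoot)/R, so -12.7 − T = (-2.7 − T)/3.
3·(-12.7 − T) = -2.7 − T → 2·T = -38.1 − (-2.7) = -35.4.
T = -35.4/2 = -17.7 dBFS.

-17.7 dBFS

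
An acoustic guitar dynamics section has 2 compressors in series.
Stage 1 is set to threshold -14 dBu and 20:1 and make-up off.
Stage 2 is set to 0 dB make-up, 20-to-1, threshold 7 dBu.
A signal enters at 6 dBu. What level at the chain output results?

-13 dBu

Stage 1: overshoot 20 dB → 20/20 = 1 dB → -13 dBu.
Stage 2: -13 dBu ≤ 7 dBu, so stage 2 doesn't engage; output -13 dBu.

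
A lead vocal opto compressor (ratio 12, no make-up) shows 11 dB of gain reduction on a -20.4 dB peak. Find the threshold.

-32.4 dB

Gain reduction = -20.4 − (-31.4) = 11 dB; output overshoot = GR / (R − 1) = 11 / 11 = 1 dB.
Threshold = output − output overshoot = -31.4 − 1 = -32.4 dB.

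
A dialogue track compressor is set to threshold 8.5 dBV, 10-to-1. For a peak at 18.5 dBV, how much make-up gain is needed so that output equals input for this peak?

9 dB

Overshoot 10 dB → 10/10 = 1 dB after compression, so the compressed level is 8.5 + 1 = 9.5 dBV.
Make-up = target − compressed = 18.5 − 9.5 = 9 dB.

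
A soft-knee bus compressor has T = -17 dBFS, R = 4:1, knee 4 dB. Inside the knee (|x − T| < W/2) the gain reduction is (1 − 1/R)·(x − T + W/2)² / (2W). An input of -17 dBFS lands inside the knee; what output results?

x − T + W/2 = -17 − (-17) + 2 = 2.
GR = (1 − 1/4) × 2² / 8 = 0.75 × 4 / 8 = 0.375 dB.
Output = -17 − 0.375 = -17.375 dBFS.

-17.375 dBFS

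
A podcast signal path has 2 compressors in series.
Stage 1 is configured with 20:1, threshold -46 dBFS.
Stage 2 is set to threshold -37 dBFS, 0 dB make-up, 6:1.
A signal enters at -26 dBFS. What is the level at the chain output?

Stage 1: 20 dB above -46 dBFS, reduced 20:1 to 1 dB above → -45 dBFS.
Stage 2: -45 dBFS is at or below the -37 dBFS threshold — no compression; output -45 dBFS.

-45 dBFS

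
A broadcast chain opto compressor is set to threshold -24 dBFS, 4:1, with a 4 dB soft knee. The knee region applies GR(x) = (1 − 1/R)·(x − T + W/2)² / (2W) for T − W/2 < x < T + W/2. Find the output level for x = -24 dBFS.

x − T + W/2 = -24 − (-24) + 2 = 2.
GR = (1 − 1/4) × 2² / 8 = 0.75 × 4 / 8 = 0.375 dB.
Output = -24 − 0.375 = -24.375 dBFS.

-24.375 dBFS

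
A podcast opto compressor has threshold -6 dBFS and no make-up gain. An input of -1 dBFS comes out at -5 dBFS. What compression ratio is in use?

5:1

Input overshoot = -1 − (-6) = 5 dB; output overshoot = -5 − (-6) = 1 dB.
Ratio = 5 / 1 = 5.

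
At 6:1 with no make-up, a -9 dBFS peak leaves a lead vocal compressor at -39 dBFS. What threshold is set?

-45 dBFS

Input is 36 dB above T (since output overshoot × R = input overshoot: (-39 − T)·6 = -9 − T gives T = -45 dBFS).
Check: -45 + (-9 − (-45))/6 = -45 + 6 = -39 dBFS. ✓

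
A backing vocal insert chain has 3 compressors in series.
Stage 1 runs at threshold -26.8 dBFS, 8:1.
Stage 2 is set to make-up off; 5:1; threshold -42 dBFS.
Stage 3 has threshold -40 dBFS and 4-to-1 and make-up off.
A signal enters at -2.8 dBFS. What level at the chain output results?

Stage 1: 24 dB above -26.8 dBFS, reduced 8:1 to 3 dB above → -23.8 dBFS.
Stage 2: 18.2 dB above -42 dBFS, reduced 5:1 to 3.64 dB above → -38.36 dBFS.
Stage 3: -38.36 dBFS is 1.64 dB over -40 dBFS; at 4:1 that becomes 0.41 dB over, giving -39.59 dBFS.

-39.59 dBFS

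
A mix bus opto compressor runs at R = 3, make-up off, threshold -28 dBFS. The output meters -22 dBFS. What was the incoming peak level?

Post-compression overshoot = -22 − (-28) = 6 dB.
Before 3:1 compression the overshoot was 6 × 3 = 18 dB, so input = -28 + 18 = -10 dBFS.

-10 dBFS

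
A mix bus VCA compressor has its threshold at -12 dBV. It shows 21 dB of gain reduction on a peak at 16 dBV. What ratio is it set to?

Input overshoot = 16 − (-12) = 28 dB.
Output overshoot = 28 − 21 = 7 dB.
Ratio = input overshoot / output overshoot = 28 / 7 = 4.

4:1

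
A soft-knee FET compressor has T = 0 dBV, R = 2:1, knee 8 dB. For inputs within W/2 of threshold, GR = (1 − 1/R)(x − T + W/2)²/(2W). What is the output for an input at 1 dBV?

x − T + W/2 = 1 − 0 + 4 = 5.
GR = (1 − 1/2) × 5² / 16 = 0.5 × 25 / 16 = 0.78125 dB.
Output = 1 − 0.78125 = 0.21875 dBV.

0.21875 dBV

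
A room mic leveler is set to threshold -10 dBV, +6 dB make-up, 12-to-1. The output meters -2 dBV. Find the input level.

14 dBV

Before make-up, the level was -2 − 6 = -8 dBV.
That's 2 dB above the -10 dBV threshold.
Undo the ratio: input overshoot = 2 × 12 = 24 dB, giving input = 14 dBV.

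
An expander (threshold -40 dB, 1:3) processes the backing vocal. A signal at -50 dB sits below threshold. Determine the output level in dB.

-70 dB

Undershoot = (-40) − (-50) = 10 dB.
At 1:3, that expands to 30 dB under threshold.
Output = -40 − 30 = -70 dB.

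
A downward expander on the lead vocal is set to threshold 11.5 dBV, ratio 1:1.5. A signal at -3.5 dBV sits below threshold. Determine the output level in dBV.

-11 dBV

Undershoot = 11.5 − (-3.5) = 15 dB.
At 1:1.5, that expands to 22.5 dB under threshold.
Output = 11.5 − 22.5 = -11 dBV.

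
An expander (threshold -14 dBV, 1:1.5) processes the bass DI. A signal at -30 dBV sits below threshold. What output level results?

Undershoot = (-14) − (-30) = 16 dB.
At 1:1.5, that expands to 24 dB under threshold.
Output = -14 − 24 = -38 dBV.

-38 dBV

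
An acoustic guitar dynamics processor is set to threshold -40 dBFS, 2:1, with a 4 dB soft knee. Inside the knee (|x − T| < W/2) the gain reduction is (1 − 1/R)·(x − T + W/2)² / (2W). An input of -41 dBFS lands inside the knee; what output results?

-41.0625 dBFS

x − T + W/2 = -41 − (-40) + 2 = 1.
GR = (1 − 1/2) × 1² / 8 = 0.5 × 1 / 8 = 0.0625 dB.
Output = -41 − 0.0625 = -41.0625 dBFS.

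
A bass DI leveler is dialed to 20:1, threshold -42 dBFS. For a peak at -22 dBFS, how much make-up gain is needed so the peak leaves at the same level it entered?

19 dB

Overshoot 20 dB → 20/20 = 1 dB after compression, so the compressed level is -42 + 1 = -41 dBFS.
Make-up = target − compressed = -22 − (-41) = 19 dB.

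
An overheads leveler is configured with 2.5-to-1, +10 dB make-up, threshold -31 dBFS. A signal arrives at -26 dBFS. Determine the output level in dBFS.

-19 dBFS

The input is 5 dB above the -31 dBFS threshold.
The 5 dB excess becomes 2 dB after 2.5:1 reduction.
That puts the output at -29 dBFS; make-up adds 10 dB, giving -19 dBFS.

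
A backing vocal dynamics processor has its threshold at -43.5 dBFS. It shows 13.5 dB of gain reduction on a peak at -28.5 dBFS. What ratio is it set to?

Input overshoot = -28.5 − (-43.5) = 15 dB.
Output overshoot = 15 − 13.5 = 1.5 dB.
Ratio = input overshoot / output overshoot = 15 / 1.5 = 10.

10:1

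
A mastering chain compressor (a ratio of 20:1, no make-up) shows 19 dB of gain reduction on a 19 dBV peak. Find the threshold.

Input is 20 dB above T (since output overshoot × R = input overshoot: (0 − T)·20 = 19 − T gives T = -1 dBV).
Check: -1 + (19 − (-1))/20 = -1 + 1 = 0 dBV. ✓

-1 dBV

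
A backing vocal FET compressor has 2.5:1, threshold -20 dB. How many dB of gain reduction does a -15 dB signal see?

The signal is 5 dB above threshold.
At 2.5:1, output sits 5/2.5 = 2 dB above threshold.
GR = overshoot in − overshoot out = 5 − 2 = 3 dB.

3 dB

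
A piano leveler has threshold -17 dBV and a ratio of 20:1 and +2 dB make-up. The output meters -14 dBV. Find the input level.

3 dBV

Before make-up, the level was -14 − 2 = -16 dBV.
Post-compression overshoot = -16 − (-17) = 1 dB.
Before 20:1 compression the overshoot was 1 × 20 = 20 dB, so input = -17 + 20 = 3 dBV.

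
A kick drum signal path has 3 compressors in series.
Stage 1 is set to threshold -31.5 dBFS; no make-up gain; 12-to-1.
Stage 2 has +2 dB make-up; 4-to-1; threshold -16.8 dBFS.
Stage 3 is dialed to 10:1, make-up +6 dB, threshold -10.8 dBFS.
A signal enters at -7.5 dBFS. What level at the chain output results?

-21.5 dBFS

Stage 1: -7.5 dBFS is 24 dB over -31.5 dBFS; at 12:1 that becomes 2 dB over, giving -29.5 dBFS.
Stage 2: below threshold (-29.5 ≤ -16.8); passes unchanged; make-up brings it to -27.5 dBFS.
Stage 3: -27.5 dBFS is at or below the -10.8 dBFS threshold — no compression; make-up brings it to -21.5 dBFS.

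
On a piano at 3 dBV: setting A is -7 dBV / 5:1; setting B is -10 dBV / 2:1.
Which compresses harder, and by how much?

A, by 1.5 dB

A: overshoot 10 dB → output overshoot 2 dB → GR 8 dB.
B: overshoot 13 dB → output overshoot 6.5 dB → GR 6.5 dB.
A applies 1.5 dB more gain reduction.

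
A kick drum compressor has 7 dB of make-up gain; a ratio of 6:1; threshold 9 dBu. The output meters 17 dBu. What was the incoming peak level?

15 dBu

Remove make-up: 17 − 7 = 10 dBu.
That's 1 dB above the 9 dBu threshold.
Before 6:1 compression the overshoot was 1 × 6 = 6 dB, so input = 9 + 6 = 15 dBu.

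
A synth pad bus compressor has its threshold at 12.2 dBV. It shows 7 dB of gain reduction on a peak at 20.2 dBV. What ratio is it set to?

8:1

Input overshoot = 20.2 − 12.2 = 8 dB.
Output overshoot = 8 − 7 = 1 dB.
Ratio = input overshoot / output overshoot = 8 / 1 = 8.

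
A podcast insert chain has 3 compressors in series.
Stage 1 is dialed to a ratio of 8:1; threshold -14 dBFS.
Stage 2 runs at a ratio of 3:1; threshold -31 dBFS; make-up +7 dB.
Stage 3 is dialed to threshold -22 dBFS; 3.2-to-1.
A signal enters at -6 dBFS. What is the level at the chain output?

Stage 1: overshoot 8 dB → 8/8 = 1 dB → -13 dBFS.
Stage 2: 18 dB above -31 dBFS, reduced 3:1 to 6 dB above → -25 dBFS; +7 dB make-up → -18 dBFS.
Stage 3: 4 dB above -22 dBFS, reduced 3.2:1 to 1.25 dB above → -20.75 dBFS.

-20.75 dBFS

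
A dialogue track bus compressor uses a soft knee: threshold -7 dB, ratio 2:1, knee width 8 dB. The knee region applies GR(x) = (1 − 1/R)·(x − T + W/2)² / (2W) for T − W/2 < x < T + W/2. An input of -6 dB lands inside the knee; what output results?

-6.78125 dB

x − T + W/2 = -6 − (-7) + 4 = 5.
GR = (1 − 1/2) × 5² / 16 = 0.5 × 25 / 16 = 0.78125 dB.
Output = -6 − 0.78125 = -6.78125 dB.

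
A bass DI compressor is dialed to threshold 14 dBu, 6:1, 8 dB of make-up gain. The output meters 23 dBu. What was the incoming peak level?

20 dBu

Stripping the +8 dB make-up gives 15 dBu at the gain stage.
That's 1 dB above the 14 dBu threshold.
Input overshoot = R × output overshoot = 6 dB → input = 14 + 6 = 20 dBu.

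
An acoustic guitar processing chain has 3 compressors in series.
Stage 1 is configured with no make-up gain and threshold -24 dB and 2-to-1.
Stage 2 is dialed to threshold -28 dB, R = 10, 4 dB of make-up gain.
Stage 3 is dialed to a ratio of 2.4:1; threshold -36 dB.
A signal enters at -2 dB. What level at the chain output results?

Stage 1: 22 dB above -24 dB, reduced 2:1 to 11 dB above → -13 dB.
Stage 2: 15 dB above -28 dB, reduced 10:1 to 1.5 dB above → -26.5 dB; +4 dB make-up → -22.5 dB.
Stage 3: -22.5 dB is 13.5 dB over -36 dB; at 2.4:1 that becomes 5.625 dB over, giving -30.375 dB.

-30.375 dB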